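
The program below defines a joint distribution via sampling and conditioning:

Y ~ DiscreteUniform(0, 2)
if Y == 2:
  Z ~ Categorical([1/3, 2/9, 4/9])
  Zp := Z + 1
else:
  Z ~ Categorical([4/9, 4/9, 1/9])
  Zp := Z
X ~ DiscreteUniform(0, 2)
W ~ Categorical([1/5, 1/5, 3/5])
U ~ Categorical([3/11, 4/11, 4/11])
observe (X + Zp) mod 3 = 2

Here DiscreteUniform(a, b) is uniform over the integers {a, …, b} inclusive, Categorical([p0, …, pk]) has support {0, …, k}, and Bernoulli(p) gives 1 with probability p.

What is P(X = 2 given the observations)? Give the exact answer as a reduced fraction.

Enumerate traces; 81 have nonzero weight after conditioning:
  (Y=0, Z=0, X=2, W=0, U=0) weight 4/1485
  (Y=0, Z=0, X=2, W=0, U=1) weight 16/4455
  (Y=0, Z=0, X=2, W=0, U=2) weight 16/4455
  (Y=0, Z=0, X=2, W=1, U=0) weight 4/1485
  (Y=0, Z=0, X=2, W=1, U=1) weight 16/4455
  (Y=0, Z=0, X=2, W=1, U=2) weight 16/4455
  (Y=0, Z=0, X=2, W=2, U=0) weight 4/495
  (Y=0, Z=0, X=2, W=2, U=1) weight 16/1485
  (Y=0, Z=1, X=1, W=0, U=0) weight 4/1485
  (Y=0, Z=2, X=0, W=0, U=0) weight 1/1485
  … 71 more
Group by X:
  weight(X=0) = 4/81
  weight(X=1) = 11/81
  weight(X=2) = 4/27
Total weight = 4/81 + 11/81 + 4/27 = 1/3
P(X=0 | obs) = 4/81 / 1/3 = 4/27
P(X=1 | obs) = 11/81 / 1/3 = 11/27
P(X=2 | obs) = 4/27 / 1/3 = 4/9

P(X = 2 | obs) = 4/9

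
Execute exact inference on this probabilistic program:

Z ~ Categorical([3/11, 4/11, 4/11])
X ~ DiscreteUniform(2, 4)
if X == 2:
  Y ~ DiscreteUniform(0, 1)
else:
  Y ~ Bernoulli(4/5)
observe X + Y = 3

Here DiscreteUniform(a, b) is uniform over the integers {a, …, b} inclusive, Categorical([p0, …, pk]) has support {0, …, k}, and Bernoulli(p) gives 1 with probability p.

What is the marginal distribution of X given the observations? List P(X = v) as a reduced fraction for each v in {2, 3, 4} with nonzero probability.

P(X=2) = 5/7, P(X=3) = 2/7

Enumerate traces; 6 have nonzero weight after conditioning:
  (Z=0, X=2, Y=1) weight 1/22
  (Z=0, X=3, Y=0) weight 1/55
  (Z=1, X=2, Y=1) weight 2/33
  (Z=1, X=3, Y=0) weight 4/165
  (Z=2, X=2, Y=1) weight 2/33
  (Z=2, X=3, Y=0) weight 4/165
Group by X:
  weight(X=2) = 1/6
  weight(X=3) = 1/15
Total weight = 1/6 + 1/15 = 7/30
P(X=2 | obs) = 1/6 / 7/30 = 5/7
P(X=3 | obs) = 1/15 / 7/30 = 2/7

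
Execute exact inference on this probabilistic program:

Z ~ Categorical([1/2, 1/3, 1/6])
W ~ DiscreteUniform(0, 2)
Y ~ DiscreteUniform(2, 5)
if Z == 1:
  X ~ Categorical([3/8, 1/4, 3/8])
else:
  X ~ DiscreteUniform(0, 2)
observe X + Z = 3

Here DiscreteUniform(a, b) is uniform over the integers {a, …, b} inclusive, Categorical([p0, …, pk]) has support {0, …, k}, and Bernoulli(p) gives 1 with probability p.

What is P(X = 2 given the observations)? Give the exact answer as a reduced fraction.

Enumerate traces; 24 have nonzero weight after conditioning:
  (Z=1, W=0, Y=2, X=2) weight 1/96
  (Z=1, W=0, Y=3, X=2) weight 1/96
  (Z=1, W=0, Y=4, X=2) weight 1/96
  (Z=1, W=0, Y=5, X=2) weight 1/96
  (Z=1, W=1, Y=2, X=2) weight 1/96
  (Z=1, W=1, Y=3, X=2) weight 1/96
  (Z=1, W=1, Y=4, X=2) weight 1/96
  (Z=1, W=1, Y=5, X=2) weight 1/96
  (Z=2, W=0, Y=2, X=1) weight 1/216
  … 15 more
Group by X:
  weight(X=1) = 1/18
  weight(X=2) = 1/8
Total weight = 1/18 + 1/8 = 13/72
P(X=1 | obs) = 1/18 / 13/72 = 4/13
P(X=2 | obs) = 1/8 / 13/72 = 9/13

P(X = 2 | obs) = 9/13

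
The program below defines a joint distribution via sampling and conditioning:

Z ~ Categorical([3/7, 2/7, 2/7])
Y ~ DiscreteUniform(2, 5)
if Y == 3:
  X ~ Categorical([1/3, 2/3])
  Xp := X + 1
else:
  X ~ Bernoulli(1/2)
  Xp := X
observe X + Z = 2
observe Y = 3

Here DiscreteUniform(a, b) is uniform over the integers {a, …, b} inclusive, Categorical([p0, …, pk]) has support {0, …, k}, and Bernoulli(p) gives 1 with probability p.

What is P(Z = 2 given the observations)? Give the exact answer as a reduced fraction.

P(Z = 2 | obs) = 1/3

Enumerate traces; 2 have nonzero weight after conditioning:
  (Z=1, Y=3, X=1) weight 1/21
  (Z=2, Y=3, X=0) weight 1/42
Group by Z:
  weight(Z=1) = 1/21
  weight(Z=2) = 1/42
Total weight = 1/21 + 1/42 = 1/14
P(Z=1 | obs) = 1/21 / 1/14 = 2/3
P(Z=2 | obs) = 1/42 / 1/14 = 1/3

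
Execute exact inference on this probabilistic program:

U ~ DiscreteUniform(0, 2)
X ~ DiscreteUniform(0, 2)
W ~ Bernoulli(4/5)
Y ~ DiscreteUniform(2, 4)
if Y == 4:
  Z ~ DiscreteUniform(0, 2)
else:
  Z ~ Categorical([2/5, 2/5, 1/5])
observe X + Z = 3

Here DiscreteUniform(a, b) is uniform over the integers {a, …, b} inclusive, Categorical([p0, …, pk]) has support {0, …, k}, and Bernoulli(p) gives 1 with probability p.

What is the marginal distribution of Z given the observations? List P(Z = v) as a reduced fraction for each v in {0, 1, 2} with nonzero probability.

Enumerate traces; 36 have nonzero weight after conditioning:
  (U=0, X=1, W=0, Y=2, Z=2) weight 1/675
  (U=0, X=1, W=0, Y=3, Z=2) weight 1/675
  (U=0, X=1, W=0, Y=4, Z=2) weight 1/405
  (U=0, X=1, W=1, Y=2, Z=2) weight 4/675
  (U=0, X=1, W=1, Y=3, Z=2) weight 4/675
  (U=0, X=1, W=1, Y=4, Z=2) weight 4/405
  (U=0, X=2, W=0, Y=2, Z=1) weight 2/675
  (U=0, X=2, W=0, Y=3, Z=1) weight 2/675
  … 28 more
Group by Z:
  weight(Z=1) = 17/135
  weight(Z=2) = 11/135
Total weight = 17/135 + 11/135 = 28/135
P(Z=1 | obs) = 17/135 / 28/135 = 17/28
P(Z=2 | obs) = 11/135 / 28/135 = 11/28

P(Z=1) = 17/28, P(Z=2) = 11/28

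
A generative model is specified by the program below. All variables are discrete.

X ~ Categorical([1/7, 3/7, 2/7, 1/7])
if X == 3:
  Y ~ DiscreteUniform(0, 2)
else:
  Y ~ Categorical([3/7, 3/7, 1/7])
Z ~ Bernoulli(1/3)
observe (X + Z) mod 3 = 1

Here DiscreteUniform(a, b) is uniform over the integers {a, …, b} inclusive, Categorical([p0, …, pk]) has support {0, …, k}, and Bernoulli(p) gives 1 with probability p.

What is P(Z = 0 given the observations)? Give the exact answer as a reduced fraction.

Enumerate traces; 9 have nonzero weight after conditioning:
  (X=0, Y=0, Z=1) weight 1/49
  (X=0, Y=1, Z=1) weight 1/49
  (X=0, Y=2, Z=1) weight 1/147
  (X=1, Y=0, Z=0) weight 6/49
  (X=1, Y=1, Z=0) weight 6/49
  (X=1, Y=2, Z=0) weight 2/49
  (X=3, Y=0, Z=1) weight 1/63
  (X=3, Y=1, Z=1) weight 1/63
  … 1 more
Group by Z:
  weight(Z=0) = 2/7
  weight(Z=1) = 2/21
Total weight = 2/7 + 2/21 = 8/21
P(Z=0 | obs) = 2/7 / 8/21 = 3/4
P(Z=1 | obs) = 2/21 / 8/21 = 1/4

P(Z = 0 | obs) = 3/4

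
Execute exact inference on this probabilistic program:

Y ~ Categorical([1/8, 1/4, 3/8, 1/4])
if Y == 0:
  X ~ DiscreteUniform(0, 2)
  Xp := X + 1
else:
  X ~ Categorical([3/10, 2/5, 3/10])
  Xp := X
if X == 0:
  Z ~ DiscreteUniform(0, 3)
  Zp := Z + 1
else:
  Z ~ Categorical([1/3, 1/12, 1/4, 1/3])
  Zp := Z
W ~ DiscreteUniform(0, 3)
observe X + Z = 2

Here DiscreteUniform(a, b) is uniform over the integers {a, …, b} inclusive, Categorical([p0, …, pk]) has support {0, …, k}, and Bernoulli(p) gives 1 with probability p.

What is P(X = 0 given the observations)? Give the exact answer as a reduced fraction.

Enumerate traces; 48 have nonzero weight after conditioning:
  (Y=0, X=0, Z=2, W=0) weight 1/384
  (Y=0, X=0, Z=2, W=1) weight 1/384
  (Y=0, X=0, Z=2, W=2) weight 1/384
  (Y=0, X=0, Z=2, W=3) weight 1/384
  (Y=0, X=1, Z=1, W=0) weight 1/1152
  (Y=0, X=1, Z=1, W=1) weight 1/1152
  (Y=0, X=1, Z=1, W=2) weight 1/1152
  (Y=0, X=1, Z=1, W=3) weight 1/1152
  (Y=0, X=2, Z=0, W=0) weight 1/288
  … 39 more
Group by X:
  weight(X=0) = 73/960
  weight(X=1) = 47/1440
  weight(X=2) = 73/720
Total weight = 73/960 + 47/1440 + 73/720 = 121/576
P(X=0 | obs) = 73/960 / 121/576 = 219/605
P(X=1 | obs) = 47/1440 / 121/576 = 94/605
P(X=2 | obs) = 73/720 / 121/576 = 292/605

P(X = 0 | obs) = 219/605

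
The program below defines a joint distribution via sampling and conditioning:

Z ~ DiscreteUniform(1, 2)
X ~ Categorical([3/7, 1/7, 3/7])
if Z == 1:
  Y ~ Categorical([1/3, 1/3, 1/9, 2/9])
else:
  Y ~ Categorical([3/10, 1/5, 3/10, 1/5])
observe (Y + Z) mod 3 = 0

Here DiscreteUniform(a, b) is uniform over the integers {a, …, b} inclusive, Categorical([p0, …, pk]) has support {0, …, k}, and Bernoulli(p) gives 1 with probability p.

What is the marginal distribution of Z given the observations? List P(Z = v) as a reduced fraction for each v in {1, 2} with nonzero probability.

P(Z=1) = 5/14, P(Z=2) = 9/14

Enumerate traces; 6 have nonzero weight after conditioning:
  (Z=1, X=0, Y=2) weight 1/42
  (Z=1, X=1, Y=2) weight 1/126
  (Z=1, X=2, Y=2) weight 1/42
  (Z=2, X=0, Y=1) weight 3/70
  (Z=2, X=1, Y=1) weight 1/70
  (Z=2, X=2, Y=1) weight 3/70
Group by Z:
  weight(Z=1) = 1/18
  weight(Z=2) = 1/10
Total weight = 1/18 + 1/10 = 7/45
P(Z=1 | obs) = 1/18 / 7/45 = 5/14
P(Z=2 | obs) = 1/10 / 7/45 = 9/14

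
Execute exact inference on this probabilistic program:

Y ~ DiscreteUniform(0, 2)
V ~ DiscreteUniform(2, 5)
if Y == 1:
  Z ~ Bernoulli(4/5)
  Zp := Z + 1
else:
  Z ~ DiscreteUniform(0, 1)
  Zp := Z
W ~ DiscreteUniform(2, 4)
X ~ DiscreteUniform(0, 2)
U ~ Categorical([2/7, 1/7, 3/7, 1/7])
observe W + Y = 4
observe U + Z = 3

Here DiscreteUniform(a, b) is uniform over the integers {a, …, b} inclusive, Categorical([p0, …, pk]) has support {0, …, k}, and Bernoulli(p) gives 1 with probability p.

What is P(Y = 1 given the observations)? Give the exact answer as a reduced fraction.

P(Y = 1 | obs) = 13/33

Enumerate traces; 72 have nonzero weight after conditioning:
  (Y=0, V=2, Z=0, W=4, X=0, U=3) weight 1/1512
  (Y=0, V=2, Z=0, W=4, X=1, U=3) weight 1/1512
  (Y=0, V=2, Z=0, W=4, X=2, U=3) weight 1/1512
  (Y=0, V=2, Z=1, W=4, X=0, U=2) weight 1/504
  (Y=0, V=2, Z=1, W=4, X=1, U=2) weight 1/504
  (Y=0, V=2, Z=1, W=4, X=2, U=2) weight 1/504
  (Y=0, V=3, Z=0, W=4, X=0, U=3) weight 1/1512
  (Y=0, V=3, Z=0, W=4, X=1, U=3) weight 1/1512
  (Y=1, V=2, Z=0, W=3, X=0, U=3) weight 1/3780
  (Y=2, V=2, Z=0, W=2, X=0, U=3) weight 1/1512
  … 62 more
Group by Y:
  weight(Y=0) = 2/63
  weight(Y=1) = 13/315
  weight(Y=2) = 2/63
Total weight = 2/63 + 13/315 + 2/63 = 11/105
P(Y=0 | obs) = 2/63 / 11/105 = 10/33
P(Y=1 | obs) = 13/315 / 11/105 = 13/33
P(Y=2 | obs) = 2/63 / 11/105 = 10/33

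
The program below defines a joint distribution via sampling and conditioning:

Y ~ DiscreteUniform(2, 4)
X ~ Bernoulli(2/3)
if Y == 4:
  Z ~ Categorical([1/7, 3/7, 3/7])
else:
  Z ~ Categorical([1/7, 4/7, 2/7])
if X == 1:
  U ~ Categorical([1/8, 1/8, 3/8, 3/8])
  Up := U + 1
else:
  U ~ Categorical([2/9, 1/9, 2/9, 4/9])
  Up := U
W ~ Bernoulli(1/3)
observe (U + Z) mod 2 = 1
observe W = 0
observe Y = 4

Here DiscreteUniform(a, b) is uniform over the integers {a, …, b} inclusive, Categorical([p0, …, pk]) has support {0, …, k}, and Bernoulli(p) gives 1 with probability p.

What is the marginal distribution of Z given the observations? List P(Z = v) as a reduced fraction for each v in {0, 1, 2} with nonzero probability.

Enumerate traces; 12 have nonzero weight after conditioning:
  (Y=4, X=0, Z=0, U=1, W=0) weight 2/1701
  (Y=4, X=0, Z=0, U=3, W=0) weight 8/1701
  (Y=4, X=0, Z=1, U=0, W=0) weight 4/567
  (Y=4, X=0, Z=1, U=2, W=0) weight 4/567
  (Y=4, X=0, Z=2, U=1, W=0) weight 2/567
  (Y=4, X=0, Z=2, U=3, W=0) weight 8/567
  (Y=4, X=1, Z=0, U=1, W=0) weight 1/378
  (Y=4, X=1, Z=0, U=3, W=0) weight 1/126
  … 4 more
Group by Z:
  weight(Z=0) = 4/243
  weight(Z=1) = 26/567
  weight(Z=2) = 4/81
Total weight = 4/243 + 26/567 + 4/81 = 190/1701
P(Z=0 | obs) = 4/243 / 190/1701 = 14/95
P(Z=1 | obs) = 26/567 / 190/1701 = 39/95
P(Z=2 | obs) = 4/81 / 190/1701 = 42/95

P(Z=0) = 14/95, P(Z=1) = 39/95, P(Z=2) = 42/95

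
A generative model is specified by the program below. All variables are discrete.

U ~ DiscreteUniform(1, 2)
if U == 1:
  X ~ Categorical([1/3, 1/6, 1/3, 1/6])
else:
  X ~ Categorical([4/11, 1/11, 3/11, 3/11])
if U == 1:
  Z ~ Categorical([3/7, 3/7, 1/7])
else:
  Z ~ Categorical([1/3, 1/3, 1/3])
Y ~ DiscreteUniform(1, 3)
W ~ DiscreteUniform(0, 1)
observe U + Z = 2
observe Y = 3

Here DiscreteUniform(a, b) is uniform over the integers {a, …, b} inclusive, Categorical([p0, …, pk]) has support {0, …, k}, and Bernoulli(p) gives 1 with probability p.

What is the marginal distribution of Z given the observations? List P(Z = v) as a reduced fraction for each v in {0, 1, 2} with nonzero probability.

P(Z=0) = 7/16, P(Z=1) = 9/16

Enumerate traces; 16 have nonzero weight after conditioning:
  (U=1, X=0, Z=1, Y=3, W=0) weight 1/84
  (U=1, X=0, Z=1, Y=3, W=1) weight 1/84
  (U=1, X=1, Z=1, Y=3, W=0) weight 1/168
  (U=1, X=1, Z=1, Y=3, W=1) weight 1/168
  (U=1, X=2, Z=1, Y=3, W=0) weight 1/84
  (U=1, X=2, Z=1, Y=3, W=1) weight 1/84
  (U=1, X=3, Z=1, Y=3, W=0) weight 1/168
  (U=1, X=3, Z=1, Y=3, W=1) weight 1/168
  (U=2, X=0, Z=0, Y=3, W=0) weight 1/99
  … 7 more
Group by Z:
  weight(Z=0) = 1/18
  weight(Z=1) = 1/14
Total weight = 1/18 + 1/14 = 8/63
P(Z=0 | obs) = 1/18 / 8/63 = 7/16
P(Z=1 | obs) = 1/14 / 8/63 = 9/16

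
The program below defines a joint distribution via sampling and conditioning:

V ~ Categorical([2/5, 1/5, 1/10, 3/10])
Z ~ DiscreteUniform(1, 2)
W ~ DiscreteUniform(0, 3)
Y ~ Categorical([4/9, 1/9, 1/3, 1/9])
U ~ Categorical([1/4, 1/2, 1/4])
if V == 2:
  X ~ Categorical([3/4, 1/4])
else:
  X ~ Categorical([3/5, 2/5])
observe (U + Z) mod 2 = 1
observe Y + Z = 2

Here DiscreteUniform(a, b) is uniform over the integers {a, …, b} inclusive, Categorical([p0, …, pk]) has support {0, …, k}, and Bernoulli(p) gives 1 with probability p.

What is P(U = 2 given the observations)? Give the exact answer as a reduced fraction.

Enumerate traces; 96 have nonzero weight after conditioning:
  (V=0, Z=1, W=0, Y=1, U=0, X=0) weight 1/1200
  (V=0, Z=1, W=0, Y=1, U=0, X=1) weight 1/1800
  (V=0, Z=1, W=0, Y=1, U=2, X=0) weight 1/1200
  (V=0, Z=1, W=0, Y=1, U=2, X=1) weight 1/1800
  (V=0, Z=1, W=1, Y=1, U=0, X=0) weight 1/1200
  (V=0, Z=1, W=1, Y=1, U=0, X=1) weight 1/1800
  (V=0, Z=1, W=1, Y=1, U=2, X=0) weight 1/1200
  (V=0, Z=1, W=1, Y=1, U=2, X=1) weight 1/1800
  (V=0, Z=2, W=0, Y=0, U=1, X=0) weight 1/150
  … 87 more
Group by U:
  weight(U=0) = 1/72
  weight(U=1) = 1/9
  weight(U=2) = 1/72
Total weight = 1/72 + 1/9 + 1/72 = 5/36
P(U=0 | obs) = 1/72 / 5/36 = 1/10
P(U=1 | obs) = 1/9 / 5/36 = 4/5
P(U=2 | obs) = 1/72 / 5/36 = 1/10

P(U = 2 | obs) = 1/10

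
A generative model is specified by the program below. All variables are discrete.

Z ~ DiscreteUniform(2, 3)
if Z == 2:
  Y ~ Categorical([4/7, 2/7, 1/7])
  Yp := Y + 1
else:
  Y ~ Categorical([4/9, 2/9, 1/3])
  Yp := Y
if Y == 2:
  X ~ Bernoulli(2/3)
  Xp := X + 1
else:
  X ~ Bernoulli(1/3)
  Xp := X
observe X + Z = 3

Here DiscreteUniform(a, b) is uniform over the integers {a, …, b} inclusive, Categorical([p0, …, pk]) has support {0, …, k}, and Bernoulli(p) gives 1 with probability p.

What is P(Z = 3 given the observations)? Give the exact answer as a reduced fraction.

Enumerate traces; 6 have nonzero weight after conditioning:
  (Z=2, Y=0, X=1) weight 2/21
  (Z=2, Y=1, X=1) weight 1/21
  (Z=2, Y=2, X=1) weight 1/21
  (Z=3, Y=0, X=0) weight 4/27
  (Z=3, Y=1, X=0) weight 2/27
  (Z=3, Y=2, X=0) weight 1/18
Group by Z:
  weight(Z=2) = 4/21
  weight(Z=3) = 5/18
Total weight = 4/21 + 5/18 = 59/126
P(Z=2 | obs) = 4/21 / 59/126 = 24/59
P(Z=3 | obs) = 5/18 / 59/126 = 35/59

P(Z = 3 | obs) = 35/59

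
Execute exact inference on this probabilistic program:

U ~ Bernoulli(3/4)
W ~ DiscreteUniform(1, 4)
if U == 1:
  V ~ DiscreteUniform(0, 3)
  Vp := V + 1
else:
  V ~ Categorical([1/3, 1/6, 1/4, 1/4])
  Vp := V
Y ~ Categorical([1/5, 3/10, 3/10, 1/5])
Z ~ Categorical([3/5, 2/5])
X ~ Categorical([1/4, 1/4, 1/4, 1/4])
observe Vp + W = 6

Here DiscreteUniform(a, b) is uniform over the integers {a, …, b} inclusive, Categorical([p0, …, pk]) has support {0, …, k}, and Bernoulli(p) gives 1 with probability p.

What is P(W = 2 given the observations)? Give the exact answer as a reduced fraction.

P(W = 2 | obs) = 3/11

Enumerate traces; 160 have nonzero weight after conditioning:
  (U=0, W=3, V=3, Y=0, Z=0, X=0) weight 3/6400
  (U=0, W=3, V=3, Y=0, Z=0, X=1) weight 3/6400
  (U=0, W=3, V=3, Y=0, Z=0, X=2) weight 3/6400
  (U=0, W=3, V=3, Y=0, Z=0, X=3) weight 3/6400
  (U=0, W=3, V=3, Y=0, Z=1, X=0) weight 1/3200
  (U=0, W=3, V=3, Y=0, Z=1, X=1) weight 1/3200
  (U=0, W=3, V=3, Y=0, Z=1, X=2) weight 1/3200
  (U=0, W=3, V=3, Y=0, Z=1, X=3) weight 1/3200
  (U=0, W=4, V=2, Y=0, Z=0, X=0) weight 3/6400
  (U=1, W=2, V=3, Y=0, Z=0, X=0) weight 9/6400
  … 150 more
Group by W:
  weight(W=2) = 3/64
  weight(W=3) = 1/16
  weight(W=4) = 1/16
Total weight = 3/64 + 1/16 + 1/16 = 11/64
P(W=2 | obs) = 3/64 / 11/64 = 3/11
P(W=3 | obs) = 1/16 / 11/64 = 4/11
P(W=4 | obs) = 1/16 / 11/64 = 4/11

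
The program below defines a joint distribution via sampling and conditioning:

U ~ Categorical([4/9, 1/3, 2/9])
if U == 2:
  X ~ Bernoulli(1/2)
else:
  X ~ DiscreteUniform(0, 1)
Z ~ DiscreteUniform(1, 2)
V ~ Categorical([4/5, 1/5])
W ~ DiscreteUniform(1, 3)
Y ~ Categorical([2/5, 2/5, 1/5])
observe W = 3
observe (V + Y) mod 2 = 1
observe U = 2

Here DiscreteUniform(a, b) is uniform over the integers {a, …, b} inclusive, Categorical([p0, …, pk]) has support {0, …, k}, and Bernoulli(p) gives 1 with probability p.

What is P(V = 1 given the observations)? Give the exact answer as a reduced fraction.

P(V = 1 | obs) = 3/11

Enumerate traces; 12 have nonzero weight after conditioning:
  (U=2, X=0, Z=1, V=0, W=3, Y=1) weight 4/675
  (U=2, X=0, Z=1, V=1, W=3, Y=0) weight 1/675
  (U=2, X=0, Z=1, V=1, W=3, Y=2) weight 1/1350
  (U=2, X=0, Z=2, V=0, W=3, Y=1) weight 4/675
  (U=2, X=0, Z=2, V=1, W=3, Y=0) weight 1/675
  (U=2, X=0, Z=2, V=1, W=3, Y=2) weight 1/1350
  (U=2, X=1, Z=1, V=0, W=3, Y=1) weight 4/675
  (U=2, X=1, Z=1, V=1, W=3, Y=0) weight 1/675
  … 4 more
Group by V:
  weight(V=0) = 16/675
  weight(V=1) = 2/225
Total weight = 16/675 + 2/225 = 22/675
P(V=0 | obs) = 16/675 / 22/675 = 8/11
P(V=1 | obs) = 2/225 / 22/675 = 3/11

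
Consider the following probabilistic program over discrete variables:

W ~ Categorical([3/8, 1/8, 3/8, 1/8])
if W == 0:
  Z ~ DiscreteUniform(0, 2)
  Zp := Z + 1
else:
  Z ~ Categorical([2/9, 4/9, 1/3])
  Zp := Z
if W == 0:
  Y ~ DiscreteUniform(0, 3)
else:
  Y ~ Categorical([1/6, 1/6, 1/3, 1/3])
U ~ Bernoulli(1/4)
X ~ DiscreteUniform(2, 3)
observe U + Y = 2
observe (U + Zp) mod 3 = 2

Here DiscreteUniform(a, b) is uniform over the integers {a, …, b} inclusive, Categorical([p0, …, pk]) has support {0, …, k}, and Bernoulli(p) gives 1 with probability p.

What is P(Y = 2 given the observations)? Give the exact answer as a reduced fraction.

Enumerate traces; 16 have nonzero weight after conditioning:
  (W=0, Z=0, Y=1, U=1, X=2) weight 1/256
  (W=0, Z=0, Y=1, U=1, X=3) weight 1/256
  (W=0, Z=1, Y=2, U=0, X=2) weight 3/256
  (W=0, Z=1, Y=2, U=0, X=3) weight 3/256
  (W=1, Z=1, Y=1, U=1, X=2) weight 1/864
  (W=1, Z=1, Y=1, U=1, X=3) weight 1/864
  (W=1, Z=2, Y=2, U=0, X=2) weight 1/192
  (W=1, Z=2, Y=2, U=0, X=3) weight 1/192
  … 8 more
Group by Y:
  weight(Y=1) = 67/3456
  weight(Y=2) = 29/384
Total weight = 67/3456 + 29/384 = 41/432
P(Y=1 | obs) = 67/3456 / 41/432 = 67/328
P(Y=2 | obs) = 29/384 / 41/432 = 261/328

P(Y = 2 | obs) = 261/328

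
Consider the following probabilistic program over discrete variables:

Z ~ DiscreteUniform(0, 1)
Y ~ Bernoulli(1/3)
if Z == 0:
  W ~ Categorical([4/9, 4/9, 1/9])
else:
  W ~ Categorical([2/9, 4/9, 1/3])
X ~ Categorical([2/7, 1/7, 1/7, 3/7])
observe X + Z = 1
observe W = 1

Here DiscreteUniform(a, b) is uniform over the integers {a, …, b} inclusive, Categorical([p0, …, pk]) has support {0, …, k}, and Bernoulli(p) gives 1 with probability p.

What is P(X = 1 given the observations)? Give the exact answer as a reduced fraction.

P(X = 1 | obs) = 1/3

Enumerate traces; 4 have nonzero weight after conditioning:
  (Z=0, Y=0, W=1, X=1) weight 4/189
  (Z=0, Y=1, W=1, X=1) weight 2/189
  (Z=1, Y=0, W=1, X=0) weight 8/189
  (Z=1, Y=1, W=1, X=0) weight 4/189
Group by X:
  weight(X=0) = 4/63
  weight(X=1) = 2/63
Total weight = 4/63 + 2/63 = 2/21
P(X=0 | obs) = 4/63 / 2/21 = 2/3
P(X=1 | obs) = 2/63 / 2/21 = 1/3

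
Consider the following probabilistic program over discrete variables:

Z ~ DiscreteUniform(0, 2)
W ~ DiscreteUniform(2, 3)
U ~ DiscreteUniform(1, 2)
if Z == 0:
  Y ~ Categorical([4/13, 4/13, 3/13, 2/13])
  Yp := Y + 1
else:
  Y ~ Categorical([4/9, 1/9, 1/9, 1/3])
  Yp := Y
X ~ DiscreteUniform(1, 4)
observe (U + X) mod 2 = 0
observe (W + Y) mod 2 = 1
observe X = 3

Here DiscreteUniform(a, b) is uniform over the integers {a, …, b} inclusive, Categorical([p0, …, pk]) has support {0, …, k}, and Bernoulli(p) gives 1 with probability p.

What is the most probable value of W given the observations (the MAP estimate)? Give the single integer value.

Enumerate traces; 12 have nonzero weight after conditioning:
  (Z=0, W=2, U=1, Y=1, X=3) weight 1/156
  (Z=0, W=2, U=1, Y=3, X=3) weight 1/312
  (Z=0, W=3, U=1, Y=0, X=3) weight 1/156
  (Z=0, W=3, U=1, Y=2, X=3) weight 1/208
  (Z=1, W=2, U=1, Y=1, X=3) weight 1/432
  (Z=1, W=2, U=1, Y=3, X=3) weight 1/144
  (Z=1, W=3, U=1, Y=0, X=3) weight 1/108
  (Z=1, W=3, U=1, Y=2, X=3) weight 1/432
  … 4 more
Group by W:
  weight(W=2) = 79/2808
  weight(W=3) = 193/5616
Total weight = 79/2808 + 193/5616 = 1/16
P(W=2 | obs) = 79/2808 / 1/16 = 158/351
P(W=3 | obs) = 193/5616 / 1/16 = 193/351
argmax = 3

argmax_v P(W = v | obs) = 3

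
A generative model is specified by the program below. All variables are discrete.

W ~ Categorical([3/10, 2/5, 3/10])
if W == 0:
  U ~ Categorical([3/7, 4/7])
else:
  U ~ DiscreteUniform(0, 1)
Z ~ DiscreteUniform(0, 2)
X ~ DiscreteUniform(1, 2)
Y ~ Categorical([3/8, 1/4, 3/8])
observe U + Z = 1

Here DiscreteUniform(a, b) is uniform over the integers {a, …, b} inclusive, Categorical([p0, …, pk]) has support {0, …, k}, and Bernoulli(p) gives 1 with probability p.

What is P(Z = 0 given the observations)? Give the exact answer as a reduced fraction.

Enumerate traces; 36 have nonzero weight after conditioning:
  (W=0, U=0, Z=1, X=1, Y=0) weight 9/1120
  (W=0, U=0, Z=1, X=1, Y=1) weight 3/560
  (W=0, U=0, Z=1, X=1, Y=2) weight 9/1120
  (W=0, U=0, Z=1, X=2, Y=0) weight 9/1120
  (W=0, U=0, Z=1, X=2, Y=1) weight 3/560
  (W=0, U=0, Z=1, X=2, Y=2) weight 9/1120
  (W=0, U=1, Z=0, X=1, Y=0) weight 3/280
  (W=0, U=1, Z=0, X=1, Y=1) weight 1/140
  … 28 more
Group by Z:
  weight(Z=0) = 73/420
  weight(Z=1) = 67/420
Total weight = 73/420 + 67/420 = 1/3
P(Z=0 | obs) = 73/420 / 1/3 = 73/140
P(Z=1 | obs) = 67/420 / 1/3 = 67/140

P(Z = 0 | obs) = 73/140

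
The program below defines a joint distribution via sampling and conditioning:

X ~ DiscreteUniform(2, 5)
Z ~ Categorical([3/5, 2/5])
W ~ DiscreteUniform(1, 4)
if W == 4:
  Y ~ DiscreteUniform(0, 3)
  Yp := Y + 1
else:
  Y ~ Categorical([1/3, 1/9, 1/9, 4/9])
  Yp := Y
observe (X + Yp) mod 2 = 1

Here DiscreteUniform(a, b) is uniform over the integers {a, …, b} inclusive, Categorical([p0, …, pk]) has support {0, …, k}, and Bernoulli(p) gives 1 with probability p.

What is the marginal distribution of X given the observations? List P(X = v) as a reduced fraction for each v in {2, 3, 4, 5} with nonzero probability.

Enumerate traces; 64 have nonzero weight after conditioning:
  (X=2, Z=0, W=1, Y=1) weight 1/240
  (X=2, Z=0, W=1, Y=3) weight 1/60
  (X=2, Z=0, W=2, Y=1) weight 1/240
  (X=2, Z=0, W=2, Y=3) weight 1/60
  (X=2, Z=0, W=3, Y=1) weight 1/240
  (X=2, Z=0, W=3, Y=3) weight 1/60
  (X=2, Z=0, W=4, Y=0) weight 3/320
  (X=2, Z=0, W=4, Y=2) weight 3/320
  (X=3, Z=0, W=1, Y=0) weight 1/80
  (X=4, Z=0, W=1, Y=1) weight 1/240
  … 54 more
Group by X:
  weight(X=2) = 13/96
  weight(X=3) = 11/96
  weight(X=4) = 13/96
  weight(X=5) = 11/96
Total weight = 13/96 + 11/96 + 13/96 + 11/96 = 1/2
P(X=2 | obs) = 13/96 / 1/2 = 13/48
P(X=3 | obs) = 11/96 / 1/2 = 11/48
P(X=4 | obs) = 13/96 / 1/2 = 13/48
P(X=5 | obs) = 11/96 / 1/2 = 11/48

P(X=2) = 13/48, P(X=3) = 11/48, P(X=4) = 13/48, P(X=5) = 11/48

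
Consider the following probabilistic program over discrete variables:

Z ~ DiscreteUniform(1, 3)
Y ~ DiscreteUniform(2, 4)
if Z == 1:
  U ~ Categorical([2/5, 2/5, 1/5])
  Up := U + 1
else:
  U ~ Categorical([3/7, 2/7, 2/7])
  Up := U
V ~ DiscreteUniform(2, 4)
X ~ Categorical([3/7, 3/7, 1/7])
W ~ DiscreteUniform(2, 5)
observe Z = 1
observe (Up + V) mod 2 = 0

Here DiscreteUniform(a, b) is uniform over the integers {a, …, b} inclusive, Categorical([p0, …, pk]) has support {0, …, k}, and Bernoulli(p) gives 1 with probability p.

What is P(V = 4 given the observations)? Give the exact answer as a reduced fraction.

P(V = 4 | obs) = 2/7

Enumerate traces; 144 have nonzero weight after conditioning:
  (Z=1, Y=2, U=0, V=3, X=0, W=2) weight 1/630
  (Z=1, Y=2, U=0, V=3, X=0, W=3) weight 1/630
  (Z=1, Y=2, U=0, V=3, X=0, W=4) weight 1/630
  (Z=1, Y=2, U=0, V=3, X=0, W=5) weight 1/630
  (Z=1, Y=2, U=0, V=3, X=1, W=2) weight 1/630
  (Z=1, Y=2, U=0, V=3, X=1, W=3) weight 1/630
  (Z=1, Y=2, U=0, V=3, X=1, W=4) weight 1/630
  (Z=1, Y=2, U=0, V=3, X=1, W=5) weight 1/630
  (Z=1, Y=2, U=1, V=2, X=0, W=2) weight 1/630
  (Z=1, Y=2, U=1, V=4, X=0, W=2) weight 1/630
  … 134 more
Group by V:
  weight(V=2) = 2/45
  weight(V=3) = 1/15
  weight(V=4) = 2/45
Total weight = 2/45 + 1/15 + 2/45 = 7/45
P(V=2 | obs) = 2/45 / 7/45 = 2/7
P(V=3 | obs) = 1/15 / 7/45 = 3/7
P(V=4 | obs) = 2/45 / 7/45 = 2/7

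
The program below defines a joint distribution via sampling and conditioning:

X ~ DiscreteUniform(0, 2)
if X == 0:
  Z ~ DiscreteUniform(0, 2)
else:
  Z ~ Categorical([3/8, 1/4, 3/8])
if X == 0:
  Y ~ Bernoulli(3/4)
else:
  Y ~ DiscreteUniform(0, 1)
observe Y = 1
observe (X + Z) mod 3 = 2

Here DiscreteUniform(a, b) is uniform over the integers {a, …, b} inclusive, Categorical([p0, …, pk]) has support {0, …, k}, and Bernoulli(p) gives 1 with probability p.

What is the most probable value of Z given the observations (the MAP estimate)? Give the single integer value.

argmax_v P(Z = v | obs) = 2

Enumerate traces; 3 have nonzero weight after conditioning:
  (X=0, Z=2, Y=1) weight 1/12
  (X=1, Z=1, Y=1) weight 1/24
  (X=2, Z=0, Y=1) weight 1/16
Group by Z:
  weight(Z=0) = 1/16
  weight(Z=1) = 1/24
  weight(Z=2) = 1/12
Total weight = 1/16 + 1/24 + 1/12 = 3/16
P(Z=0 | obs) = 1/16 / 3/16 = 1/3
P(Z=1 | obs) = 1/24 / 3/16 = 2/9
P(Z=2 | obs) = 1/12 / 3/16 = 4/9
argmax = 2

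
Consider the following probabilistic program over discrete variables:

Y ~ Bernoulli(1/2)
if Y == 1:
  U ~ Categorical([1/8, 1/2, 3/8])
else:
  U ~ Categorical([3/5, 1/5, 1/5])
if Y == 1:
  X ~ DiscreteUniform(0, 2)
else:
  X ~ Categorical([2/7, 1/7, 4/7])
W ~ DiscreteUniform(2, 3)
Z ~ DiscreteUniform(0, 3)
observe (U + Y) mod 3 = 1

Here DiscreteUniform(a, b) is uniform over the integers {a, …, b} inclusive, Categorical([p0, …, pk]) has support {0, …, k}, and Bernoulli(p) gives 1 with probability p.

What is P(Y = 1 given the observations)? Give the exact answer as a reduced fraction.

P(Y = 1 | obs) = 5/13

Enumerate traces; 48 have nonzero weight after conditioning:
  (Y=0, U=1, X=0, W=2, Z=0) weight 1/280
  (Y=0, U=1, X=0, W=2, Z=1) weight 1/280
  (Y=0, U=1, X=0, W=2, Z=2) weight 1/280
  (Y=0, U=1, X=0, W=2, Z=3) weight 1/280
  (Y=0, U=1, X=0, W=3, Z=0) weight 1/280
  (Y=0, U=1, X=0, W=3, Z=1) weight 1/280
  (Y=0, U=1, X=0, W=3, Z=2) weight 1/280
  (Y=0, U=1, X=0, W=3, Z=3) weight 1/280
  (Y=1, U=0, X=0, W=2, Z=0) weight 1/384
  … 39 more
Group by Y:
  weight(Y=0) = 1/10
  weight(Y=1) = 1/16
Total weight = 1/10 + 1/16 = 13/80
P(Y=0 | obs) = 1/10 / 13/80 = 8/13
P(Y=1 | obs) = 1/16 / 13/80 = 5/13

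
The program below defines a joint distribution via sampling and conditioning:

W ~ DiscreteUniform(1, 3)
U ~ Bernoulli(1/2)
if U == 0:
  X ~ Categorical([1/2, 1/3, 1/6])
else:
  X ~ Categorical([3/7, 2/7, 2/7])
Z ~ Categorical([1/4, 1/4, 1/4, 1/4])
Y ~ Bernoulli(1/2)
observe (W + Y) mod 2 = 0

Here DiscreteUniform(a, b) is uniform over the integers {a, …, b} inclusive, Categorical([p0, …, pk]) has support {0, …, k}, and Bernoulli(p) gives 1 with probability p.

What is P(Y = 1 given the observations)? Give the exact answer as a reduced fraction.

Enumerate traces; 72 have nonzero weight after conditioning:
  (W=1, U=0, X=0, Z=0, Y=1) weight 1/96
  (W=1, U=0, X=0, Z=1, Y=1) weight 1/96
  (W=1, U=0, X=0, Z=2, Y=1) weight 1/96
  (W=1, U=0, X=0, Z=3, Y=1) weight 1/96
  (W=1, U=0, X=1, Z=0, Y=1) weight 1/144
  (W=1, U=0, X=1, Z=1, Y=1) weight 1/144
  (W=1, U=0, X=1, Z=2, Y=1) weight 1/144
  (W=1, U=0, X=1, Z=3, Y=1) weight 1/144
  (W=2, U=0, X=0, Z=0, Y=0) weight 1/96
  … 63 more
Group by Y:
  weight(Y=0) = 1/6
  weight(Y=1) = 1/3
Total weight = 1/6 + 1/3 = 1/2
P(Y=0 | obs) = 1/6 / 1/2 = 1/3
P(Y=1 | obs) = 1/3 / 1/2 = 2/3

P(Y = 1 | obs) = 2/3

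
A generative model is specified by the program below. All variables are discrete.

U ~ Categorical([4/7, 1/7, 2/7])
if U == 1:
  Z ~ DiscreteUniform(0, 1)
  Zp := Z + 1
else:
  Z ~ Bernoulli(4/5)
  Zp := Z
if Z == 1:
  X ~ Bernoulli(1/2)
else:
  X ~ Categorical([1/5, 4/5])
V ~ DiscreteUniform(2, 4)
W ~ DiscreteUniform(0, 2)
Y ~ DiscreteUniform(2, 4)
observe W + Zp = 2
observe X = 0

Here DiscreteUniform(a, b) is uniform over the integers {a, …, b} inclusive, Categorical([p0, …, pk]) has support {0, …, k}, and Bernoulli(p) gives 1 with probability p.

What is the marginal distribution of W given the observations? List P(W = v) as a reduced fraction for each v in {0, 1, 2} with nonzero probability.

P(W=0) = 25/299, P(W=1) = 250/299, P(W=2) = 24/299

Enumerate traces; 54 have nonzero weight after conditioning:
  (U=0, Z=0, X=0, V=2, W=2, Y=2) weight 4/4725
  (U=0, Z=0, X=0, V=2, W=2, Y=3) weight 4/4725
  (U=0, Z=0, X=0, V=2, W=2, Y=4) weight 4/4725
  (U=0, Z=0, X=0, V=3, W=2, Y=2) weight 4/4725
  (U=0, Z=0, X=0, V=3, W=2, Y=3) weight 4/4725
  (U=0, Z=0, X=0, V=3, W=2, Y=4) weight 4/4725
  (U=0, Z=0, X=0, V=4, W=2, Y=2) weight 4/4725
  (U=0, Z=0, X=0, V=4, W=2, Y=3) weight 4/4725
  (U=0, Z=1, X=0, V=2, W=1, Y=2) weight 8/945
  (U=1, Z=1, X=0, V=2, W=0, Y=2) weight 1/756
  … 44 more
Group by W:
  weight(W=0) = 1/84
  weight(W=1) = 5/42
  weight(W=2) = 2/175
Total weight = 1/84 + 5/42 + 2/175 = 299/2100
P(W=0 | obs) = 1/84 / 299/2100 = 25/299
P(W=1 | obs) = 5/42 / 299/2100 = 250/299
P(W=2 | obs) = 2/175 / 299/2100 = 24/299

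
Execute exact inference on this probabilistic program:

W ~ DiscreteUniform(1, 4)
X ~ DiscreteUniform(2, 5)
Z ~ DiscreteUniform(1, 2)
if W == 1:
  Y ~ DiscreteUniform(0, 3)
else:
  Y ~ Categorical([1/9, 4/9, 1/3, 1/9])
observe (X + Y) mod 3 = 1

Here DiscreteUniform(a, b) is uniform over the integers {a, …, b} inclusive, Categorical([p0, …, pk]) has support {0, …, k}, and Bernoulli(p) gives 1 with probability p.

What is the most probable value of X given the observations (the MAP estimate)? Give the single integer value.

argmax_v P(X = v | obs) = 3

Enumerate traces; 40 have nonzero weight after conditioning:
  (W=1, X=2, Z=1, Y=2) weight 1/128
  (W=1, X=2, Z=2, Y=2) weight 1/128
  (W=1, X=3, Z=1, Y=1) weight 1/128
  (W=1, X=3, Z=2, Y=1) weight 1/128
  (W=1, X=4, Z=1, Y=0) weight 1/128
  (W=1, X=4, Z=1, Y=3) weight 1/128
  (W=1, X=4, Z=2, Y=0) weight 1/128
  (W=1, X=4, Z=2, Y=3) weight 1/128
  (W=1, X=5, Z=1, Y=2) weight 1/128
  … 31 more
Group by X:
  weight(X=2) = 5/64
  weight(X=3) = 19/192
  weight(X=4) = 7/96
  weight(X=5) = 5/64
Total weight = 5/64 + 19/192 + 7/96 + 5/64 = 21/64
P(X=2 | obs) = 5/64 / 21/64 = 5/21
P(X=3 | obs) = 19/192 / 21/64 = 19/63
P(X=4 | obs) = 7/96 / 21/64 = 2/9
P(X=5 | obs) = 5/64 / 21/64 = 5/21
argmax = 3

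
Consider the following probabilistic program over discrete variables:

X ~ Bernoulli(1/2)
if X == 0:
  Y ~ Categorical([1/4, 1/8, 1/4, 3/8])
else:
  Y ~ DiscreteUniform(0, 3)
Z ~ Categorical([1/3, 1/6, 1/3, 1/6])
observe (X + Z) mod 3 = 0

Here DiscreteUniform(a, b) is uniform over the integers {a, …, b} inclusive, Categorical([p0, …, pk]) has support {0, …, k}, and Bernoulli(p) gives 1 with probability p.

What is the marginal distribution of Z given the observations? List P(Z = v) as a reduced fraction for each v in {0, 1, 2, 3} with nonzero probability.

Enumerate traces; 12 have nonzero weight after conditioning:
  (X=0, Y=0, Z=0) weight 1/24
  (X=0, Y=0, Z=3) weight 1/48
  (X=0, Y=1, Z=0) weight 1/48
  (X=0, Y=1, Z=3) weight 1/96
  (X=0, Y=2, Z=0) weight 1/24
  (X=0, Y=2, Z=3) weight 1/48
  (X=0, Y=3, Z=0) weight 1/16
  (X=0, Y=3, Z=3) weight 1/32
  (X=1, Y=0, Z=2) weight 1/24
  … 3 more
Group by Z:
  weight(Z=0) = 1/6
  weight(Z=2) = 1/6
  weight(Z=3) = 1/12
Total weight = 1/6 + 1/6 + 1/12 = 5/12
P(Z=0 | obs) = 1/6 / 5/12 = 2/5
P(Z=2 | obs) = 1/6 / 5/12 = 2/5
P(Z=3 | obs) = 1/12 / 5/12 = 1/5

P(Z=0) = 2/5, P(Z=2) = 2/5, P(Z=3) = 1/5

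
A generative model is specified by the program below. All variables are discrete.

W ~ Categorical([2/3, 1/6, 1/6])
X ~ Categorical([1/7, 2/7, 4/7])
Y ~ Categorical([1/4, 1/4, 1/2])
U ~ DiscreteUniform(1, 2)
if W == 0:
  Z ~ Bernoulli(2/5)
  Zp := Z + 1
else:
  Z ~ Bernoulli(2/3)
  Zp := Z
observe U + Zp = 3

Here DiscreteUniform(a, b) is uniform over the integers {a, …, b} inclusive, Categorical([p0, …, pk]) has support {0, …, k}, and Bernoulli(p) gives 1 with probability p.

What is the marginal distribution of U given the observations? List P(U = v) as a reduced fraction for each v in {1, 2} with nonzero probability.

P(U=1) = 3/10, P(U=2) = 7/10

Enumerate traces; 36 have nonzero weight after conditioning:
  (W=0, X=0, Y=0, U=1, Z=1) weight 1/210
  (W=0, X=0, Y=0, U=2, Z=0) weight 1/140
  (W=0, X=0, Y=1, U=1, Z=1) weight 1/210
  (W=0, X=0, Y=1, U=2, Z=0) weight 1/140
  (W=0, X=0, Y=2, U=1, Z=1) weight 1/105
  (W=0, X=0, Y=2, U=2, Z=0) weight 1/70
  (W=0, X=1, Y=0, U=1, Z=1) weight 1/105
  (W=0, X=1, Y=0, U=2, Z=0) weight 1/70
  … 28 more
Group by U:
  weight(U=1) = 2/15
  weight(U=2) = 14/45
Total weight = 2/15 + 14/45 = 4/9
P(U=1 | obs) = 2/15 / 4/9 = 3/10
P(U=2 | obs) = 14/45 / 4/9 = 7/10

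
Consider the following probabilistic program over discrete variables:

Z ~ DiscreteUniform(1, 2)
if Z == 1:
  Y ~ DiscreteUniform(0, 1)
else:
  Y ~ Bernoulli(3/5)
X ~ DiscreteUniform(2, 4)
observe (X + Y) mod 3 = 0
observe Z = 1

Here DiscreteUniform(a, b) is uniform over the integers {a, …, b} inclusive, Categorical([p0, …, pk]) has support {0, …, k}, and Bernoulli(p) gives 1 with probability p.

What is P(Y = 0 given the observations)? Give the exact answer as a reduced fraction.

P(Y = 0 | obs) = 1/2

Enumerate traces; 2 have nonzero weight after conditioning:
  (Z=1, Y=0, X=3) weight 1/12
  (Z=1, Y=1, X=2) weight 1/12
Group by Y:
  weight(Y=0) = 1/12
  weight(Y=1) = 1/12
Total weight = 1/12 + 1/12 = 1/6
P(Y=0 | obs) = 1/12 / 1/6 = 1/2
P(Y=1 | obs) = 1/12 / 1/6 = 1/2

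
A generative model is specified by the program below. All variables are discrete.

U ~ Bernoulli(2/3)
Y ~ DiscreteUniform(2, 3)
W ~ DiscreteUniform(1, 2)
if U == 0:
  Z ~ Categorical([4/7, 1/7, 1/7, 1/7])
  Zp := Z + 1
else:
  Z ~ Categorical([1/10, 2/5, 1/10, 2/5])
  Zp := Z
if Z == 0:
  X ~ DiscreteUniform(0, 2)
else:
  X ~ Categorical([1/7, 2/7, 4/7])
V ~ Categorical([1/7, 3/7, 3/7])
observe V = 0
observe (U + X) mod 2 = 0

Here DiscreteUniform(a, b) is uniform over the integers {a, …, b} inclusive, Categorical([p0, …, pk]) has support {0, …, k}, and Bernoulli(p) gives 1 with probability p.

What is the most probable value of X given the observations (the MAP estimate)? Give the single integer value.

Enumerate traces; 48 have nonzero weight after conditioning:
  (U=0, Y=2, W=1, Z=0, X=0, V=0) weight 1/441
  (U=0, Y=2, W=1, Z=0, X=2, V=0) weight 1/441
  (U=0, Y=2, W=1, Z=1, X=0, V=0) weight 1/4116
  (U=0, Y=2, W=1, Z=1, X=2, V=0) weight 1/1029
  (U=0, Y=2, W=1, Z=2, X=0, V=0) weight 1/4116
  (U=0, Y=2, W=1, Z=2, X=2, V=0) weight 1/1029
  (U=0, Y=2, W=1, Z=3, X=0, V=0) weight 1/4116
  (U=0, Y=2, W=1, Z=3, X=2, V=0) weight 1/1029
  (U=1, Y=2, W=1, Z=0, X=1, V=0) weight 1/1260
  … 39 more
Group by X:
  weight(X=0) = 37/3087
  weight(X=1) = 61/2205
  weight(X=2) = 64/3087
Total weight = 37/3087 + 61/2205 + 64/3087 = 932/15435
P(X=0 | obs) = 37/3087 / 932/15435 = 185/932
P(X=1 | obs) = 61/2205 / 932/15435 = 427/932
P(X=2 | obs) = 64/3087 / 932/15435 = 80/233
argmax = 1

argmax_v P(X = v | obs) = 1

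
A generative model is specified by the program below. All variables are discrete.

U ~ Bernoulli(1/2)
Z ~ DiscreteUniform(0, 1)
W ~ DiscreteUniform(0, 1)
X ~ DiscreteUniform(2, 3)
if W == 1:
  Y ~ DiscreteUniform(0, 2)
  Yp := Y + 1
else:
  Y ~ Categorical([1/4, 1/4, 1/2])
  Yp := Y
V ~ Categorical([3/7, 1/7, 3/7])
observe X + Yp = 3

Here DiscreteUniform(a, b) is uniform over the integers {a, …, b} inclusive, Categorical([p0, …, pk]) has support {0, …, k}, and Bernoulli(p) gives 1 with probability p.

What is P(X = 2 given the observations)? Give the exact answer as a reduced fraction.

P(X = 2 | obs) = 7/10

Enumerate traces; 36 have nonzero weight after conditioning:
  (U=0, Z=0, W=0, X=2, Y=1, V=0) weight 3/448
  (U=0, Z=0, W=0, X=2, Y=1, V=1) weight 1/448
  (U=0, Z=0, W=0, X=2, Y=1, V=2) weight 3/448
  (U=0, Z=0, W=0, X=3, Y=0, V=0) weight 3/448
  (U=0, Z=0, W=0, X=3, Y=0, V=1) weight 1/448
  (U=0, Z=0, W=0, X=3, Y=0, V=2) weight 3/448
  (U=0, Z=0, W=1, X=2, Y=0, V=0) weight 1/112
  (U=0, Z=0, W=1, X=2, Y=0, V=1) weight 1/336
  … 28 more
Group by X:
  weight(X=2) = 7/48
  weight(X=3) = 1/16
Total weight = 7/48 + 1/16 = 5/24
P(X=2 | obs) = 7/48 / 5/24 = 7/10
P(X=3 | obs) = 1/16 / 5/24 = 3/10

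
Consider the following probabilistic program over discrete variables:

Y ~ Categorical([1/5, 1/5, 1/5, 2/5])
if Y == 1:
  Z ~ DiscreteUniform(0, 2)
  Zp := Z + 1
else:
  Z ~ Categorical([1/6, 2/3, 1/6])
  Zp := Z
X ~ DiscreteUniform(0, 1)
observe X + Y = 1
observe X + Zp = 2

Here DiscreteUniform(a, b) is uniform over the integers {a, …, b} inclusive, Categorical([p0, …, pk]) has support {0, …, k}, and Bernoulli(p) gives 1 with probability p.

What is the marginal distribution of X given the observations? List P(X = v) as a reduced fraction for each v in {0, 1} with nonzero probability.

Enumerate traces; 2 have nonzero weight after conditioning:
  (Y=0, Z=1, X=1) weight 1/15
  (Y=1, Z=1, X=0) weight 1/30
Group by X:
  weight(X=0) = 1/30
  weight(X=1) = 1/15
Total weight = 1/30 + 1/15 = 1/10
P(X=0 | obs) = 1/30 / 1/10 = 1/3
P(X=1 | obs) = 1/15 / 1/10 = 2/3

P(X=0) = 1/3, P(X=1) = 2/3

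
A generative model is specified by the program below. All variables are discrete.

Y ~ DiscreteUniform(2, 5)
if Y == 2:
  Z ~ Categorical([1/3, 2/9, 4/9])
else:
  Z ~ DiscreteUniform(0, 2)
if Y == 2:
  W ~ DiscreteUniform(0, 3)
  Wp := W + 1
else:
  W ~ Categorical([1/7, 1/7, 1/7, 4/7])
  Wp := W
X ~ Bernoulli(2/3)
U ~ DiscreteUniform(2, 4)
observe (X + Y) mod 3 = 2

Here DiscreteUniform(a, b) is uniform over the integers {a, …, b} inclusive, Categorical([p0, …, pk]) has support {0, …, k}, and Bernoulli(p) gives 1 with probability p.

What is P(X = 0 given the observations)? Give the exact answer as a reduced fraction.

Enumerate traces; 108 have nonzero weight after conditioning:
  (Y=2, Z=0, W=0, X=0, U=2) weight 1/432
  (Y=2, Z=0, W=0, X=0, U=3) weight 1/432
  (Y=2, Z=0, W=0, X=0, U=4) weight 1/432
  (Y=2, Z=0, W=1, X=0, U=2) weight 1/432
  (Y=2, Z=0, W=1, X=0, U=3) weight 1/432
  (Y=2, Z=0, W=1, X=0, U=4) weight 1/432
  (Y=2, Z=0, W=2, X=0, U=2) weight 1/432
  (Y=2, Z=0, W=2, X=0, U=3) weight 1/432
  (Y=4, Z=0, W=0, X=1, U=2) weight 1/378
  … 99 more
Group by X:
  weight(X=0) = 1/6
  weight(X=1) = 1/6
Total weight = 1/6 + 1/6 = 1/3
P(X=0 | obs) = 1/6 / 1/3 = 1/2
P(X=1 | obs) = 1/6 / 1/3 = 1/2

P(X = 0 | obs) = 1/2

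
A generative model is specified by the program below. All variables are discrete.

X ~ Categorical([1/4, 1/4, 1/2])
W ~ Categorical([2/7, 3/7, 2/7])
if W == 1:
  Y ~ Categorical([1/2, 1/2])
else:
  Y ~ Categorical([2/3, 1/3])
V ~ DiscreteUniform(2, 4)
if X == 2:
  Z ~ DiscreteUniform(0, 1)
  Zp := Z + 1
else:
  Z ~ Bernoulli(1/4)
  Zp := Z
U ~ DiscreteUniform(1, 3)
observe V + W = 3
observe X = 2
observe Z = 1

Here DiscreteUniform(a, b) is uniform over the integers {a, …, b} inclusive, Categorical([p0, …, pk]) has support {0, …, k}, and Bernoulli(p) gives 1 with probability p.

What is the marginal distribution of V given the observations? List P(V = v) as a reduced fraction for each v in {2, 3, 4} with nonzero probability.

P(V=2) = 3/5, P(V=3) = 2/5

Enumerate traces; 12 have nonzero weight after conditioning:
  (X=2, W=0, Y=0, V=3, Z=1, U=1) weight 1/189
  (X=2, W=0, Y=0, V=3, Z=1, U=2) weight 1/189
  (X=2, W=0, Y=0, V=3, Z=1, U=3) weight 1/189
  (X=2, W=0, Y=1, V=3, Z=1, U=1) weight 1/378
  (X=2, W=0, Y=1, V=3, Z=1, U=2) weight 1/378
  (X=2, W=0, Y=1, V=3, Z=1, U=3) weight 1/378
  (X=2, W=1, Y=0, V=2, Z=1, U=1) weight 1/168
  (X=2, W=1, Y=0, V=2, Z=1, U=2) weight 1/168
  … 4 more
Group by V:
  weight(V=2) = 1/28
  weight(V=3) = 1/42
Total weight = 1/28 + 1/42 = 5/84
P(V=2 | obs) = 1/28 / 5/84 = 3/5
P(V=3 | obs) = 1/42 / 5/84 = 2/5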